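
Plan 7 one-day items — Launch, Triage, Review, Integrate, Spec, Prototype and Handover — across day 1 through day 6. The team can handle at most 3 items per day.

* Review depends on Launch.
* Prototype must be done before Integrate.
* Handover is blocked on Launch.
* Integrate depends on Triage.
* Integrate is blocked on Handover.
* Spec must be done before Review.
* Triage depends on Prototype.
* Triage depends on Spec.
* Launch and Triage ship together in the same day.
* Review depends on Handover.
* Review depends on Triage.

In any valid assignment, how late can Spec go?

Downstream work caps Spec at day 3.
Spec at day 3 is achievable: Triage -> day 4; Review -> day 6; Integrate -> day 6; Handover -> day 5; Spec -> day 3; Prototype -> day 1; Launch -> day 4.

day 3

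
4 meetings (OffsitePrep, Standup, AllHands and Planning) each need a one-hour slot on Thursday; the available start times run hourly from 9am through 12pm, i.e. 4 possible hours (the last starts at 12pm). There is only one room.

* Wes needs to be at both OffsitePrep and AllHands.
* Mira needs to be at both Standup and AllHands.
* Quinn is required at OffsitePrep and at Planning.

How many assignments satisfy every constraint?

24

Splitting on OffsitePrep: it can be 9am (6), 10am (6), 11am (6), 12pm (6). Listing each branch's schedules as (Standup, AllHands, Planning):
OffsitePrep=9am: (10am,11am,12pm) (10am,12pm,11am) (11am,10am,12pm) (11am,12pm,10am) (12pm,10am,11am) (12pm,11am,10am) — 6.
OffsitePrep=10am: (9am,11am,12pm) (9am,12pm,11am) (11am,9am,12pm) (11am,12pm,9am) (12pm,9am,11am) (12pm,11am,9am) — 6.
OffsitePrep=11am: (9am,10am,12pm) (9am,12pm,10am) (10am,9am,12pm) (10am,12pm,9am) (12pm,9am,10am) (12pm,10am,9am) — 6.
OffsitePrep=12pm: (9am,10am,11am) (9am,11am,10am) (10am,9am,11am) (10am,11am,9am) (11am,9am,10am) (11am,10am,9am) — 6.
Summing: 6 + 6 + 6 + 6 = 24.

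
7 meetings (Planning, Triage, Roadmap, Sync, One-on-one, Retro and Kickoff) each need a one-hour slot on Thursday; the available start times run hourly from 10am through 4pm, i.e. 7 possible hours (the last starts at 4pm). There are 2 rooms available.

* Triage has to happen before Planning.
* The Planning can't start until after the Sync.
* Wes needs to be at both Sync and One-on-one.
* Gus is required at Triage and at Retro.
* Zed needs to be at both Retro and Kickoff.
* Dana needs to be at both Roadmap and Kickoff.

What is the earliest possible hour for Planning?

11am

Precedence pushes Planning to at least 11am.
Planning at 11am is achievable: Planning -> 11am, Retro -> 12pm, One-on-one -> 12pm, Triage -> 10am, Roadmap -> 11am, Kickoff -> 1pm, Sync -> 10am.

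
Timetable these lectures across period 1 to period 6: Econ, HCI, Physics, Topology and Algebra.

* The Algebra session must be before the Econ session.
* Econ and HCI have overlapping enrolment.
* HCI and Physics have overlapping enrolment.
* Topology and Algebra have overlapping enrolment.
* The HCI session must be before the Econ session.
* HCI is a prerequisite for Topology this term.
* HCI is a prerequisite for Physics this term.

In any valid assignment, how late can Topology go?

Precedence pushes Topology to at least period 2.
Topology at period 6 is achievable: Econ in period 2; HCI in period 1; Physics in period 2; Topology in period 6; Algebra in period 1.

period 6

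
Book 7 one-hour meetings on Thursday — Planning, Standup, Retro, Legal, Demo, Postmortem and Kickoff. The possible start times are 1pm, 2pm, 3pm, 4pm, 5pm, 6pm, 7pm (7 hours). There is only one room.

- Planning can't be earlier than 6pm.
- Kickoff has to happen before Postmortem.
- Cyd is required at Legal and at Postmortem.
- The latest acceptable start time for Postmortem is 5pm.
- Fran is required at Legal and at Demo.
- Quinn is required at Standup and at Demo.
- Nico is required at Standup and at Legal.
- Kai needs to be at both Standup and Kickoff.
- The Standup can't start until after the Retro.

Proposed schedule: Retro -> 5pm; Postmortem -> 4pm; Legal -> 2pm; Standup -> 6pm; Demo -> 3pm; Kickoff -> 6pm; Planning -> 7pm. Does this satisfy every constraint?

There is only one room — violated.
The latest acceptable start time for Postmortem is 5pm — holds.
Fran is required at Legal and at Demo — holds.
Kickoff has to happen before Postmortem — violated.
Planning can't be earlier than 6pm — holds.
Kai needs to be at both Standup and Kickoff — violated.
Quinn is required at Standup and at Demo — holds.
The Standup can't start until after the Retro — holds.
Nico is required at Standup and at Legal — holds.
Cyd is required at Legal and at Postmortem — holds.

No — it violates: Kai needs to be at both Standup and Kickoff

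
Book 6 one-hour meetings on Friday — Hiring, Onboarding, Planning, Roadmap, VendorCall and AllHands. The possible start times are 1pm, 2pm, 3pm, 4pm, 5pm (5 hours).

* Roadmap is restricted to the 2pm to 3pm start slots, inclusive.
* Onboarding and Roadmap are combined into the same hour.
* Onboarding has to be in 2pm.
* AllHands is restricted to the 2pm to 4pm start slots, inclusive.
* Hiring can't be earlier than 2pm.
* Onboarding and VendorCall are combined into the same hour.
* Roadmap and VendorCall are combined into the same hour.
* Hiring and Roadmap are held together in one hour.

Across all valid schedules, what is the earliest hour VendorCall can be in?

2pm

VendorCall must be in the same hour as Hiring, which can't be before 2pm, so VendorCall is at least 2pm; VendorCall must be in the same hour as Onboarding, which can't be after 2pm, so VendorCall is at most 2pm.
VendorCall at 2pm is achievable: AllHands -> 2pm, Roadmap -> 2pm, Onboarding -> 2pm, Planning -> 1pm, VendorCall -> 2pm, Hiring -> 2pm.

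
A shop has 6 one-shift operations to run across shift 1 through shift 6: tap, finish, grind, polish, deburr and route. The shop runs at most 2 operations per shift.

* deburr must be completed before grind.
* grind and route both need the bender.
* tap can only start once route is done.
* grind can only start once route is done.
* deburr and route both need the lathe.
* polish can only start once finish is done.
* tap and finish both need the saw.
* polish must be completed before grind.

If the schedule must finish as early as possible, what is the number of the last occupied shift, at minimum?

The precedence chain requires at least 3 distinct shifts.
With at most 2 per shift and 6 operations, at least 3 shifts are needed.
3 works (last occupied shift: shift 3): for example finish -> shift 1, route -> shift 1, polish -> shift 2, tap -> shift 3, grind -> shift 3, deburr -> shift 2.

3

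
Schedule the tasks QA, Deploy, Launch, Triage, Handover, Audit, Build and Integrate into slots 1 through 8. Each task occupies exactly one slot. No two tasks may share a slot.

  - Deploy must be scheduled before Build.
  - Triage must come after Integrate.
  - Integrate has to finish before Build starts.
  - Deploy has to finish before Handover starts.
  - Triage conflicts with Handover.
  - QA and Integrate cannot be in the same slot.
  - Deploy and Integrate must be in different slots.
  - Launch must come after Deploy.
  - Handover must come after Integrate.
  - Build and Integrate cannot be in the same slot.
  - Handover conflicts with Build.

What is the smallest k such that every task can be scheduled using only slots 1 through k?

8 slots

The precedence chain requires at least 2 distinct slots.
With at most 1 per slot and 8 tasks, at least 8 slots are needed.
8 works (last occupied slot: 8): for example Handover -> 3; Triage -> 6; QA -> 7; Audit -> 8; Build -> 4; Deploy -> 1; Integrate -> 2; Launch -> 5.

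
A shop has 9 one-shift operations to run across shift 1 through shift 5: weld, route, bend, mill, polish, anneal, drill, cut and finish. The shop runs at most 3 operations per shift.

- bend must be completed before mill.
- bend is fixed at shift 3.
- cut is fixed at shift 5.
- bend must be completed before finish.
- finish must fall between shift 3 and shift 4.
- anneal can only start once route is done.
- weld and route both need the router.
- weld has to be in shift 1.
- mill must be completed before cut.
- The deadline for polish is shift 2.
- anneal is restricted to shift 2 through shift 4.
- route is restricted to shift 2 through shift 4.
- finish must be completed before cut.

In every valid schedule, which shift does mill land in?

shift 4

bend is fixed at shift 3 and must come before mill, so mill is at least shift 4.
cut is fixed at shift 5 and must come after mill, so mill is at most shift 4.
So mill must be shift 4.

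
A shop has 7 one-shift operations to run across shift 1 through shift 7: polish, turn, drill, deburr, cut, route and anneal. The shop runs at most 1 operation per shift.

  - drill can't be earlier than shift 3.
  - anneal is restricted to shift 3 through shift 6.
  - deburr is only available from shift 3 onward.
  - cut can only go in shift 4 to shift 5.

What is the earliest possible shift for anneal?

Anneal is available from shift 3; anneal's own window allows nothing later than shift 6.
anneal at shift 3 is achievable: anneal=shift 3; route=shift 7; cut=shift 4; deburr=shift 6; turn=shift 2; polish=shift 1; drill=shift 5.

shift 3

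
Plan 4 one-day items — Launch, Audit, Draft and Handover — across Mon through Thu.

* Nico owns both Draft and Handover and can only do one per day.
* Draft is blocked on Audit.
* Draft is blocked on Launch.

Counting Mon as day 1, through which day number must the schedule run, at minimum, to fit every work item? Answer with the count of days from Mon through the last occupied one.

2

The precedence chain requires at least 2 distinct days.
2 works (last occupied day: Tue): for example Draft in Tue, Launch in Mon, Handover in Mon, Audit in Mon.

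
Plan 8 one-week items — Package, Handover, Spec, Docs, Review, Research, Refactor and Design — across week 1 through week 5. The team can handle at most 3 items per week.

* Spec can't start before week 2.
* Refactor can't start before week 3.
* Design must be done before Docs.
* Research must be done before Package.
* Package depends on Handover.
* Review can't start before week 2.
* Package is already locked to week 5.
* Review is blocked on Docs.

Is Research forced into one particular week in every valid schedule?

No

Research can be week 1 (e.g. Research -> week 1, Package -> week 5, Design -> week 1, Review -> week 3, Refactor -> week 3, Spec -> week 2, Docs -> week 2, Handover -> week 1) or week 2 (e.g. Handover in week 1, Design in week 1, Research in week 2, Docs in week 2, Spec in week 2, Review in week 3, Package in week 5, Refactor in week 3).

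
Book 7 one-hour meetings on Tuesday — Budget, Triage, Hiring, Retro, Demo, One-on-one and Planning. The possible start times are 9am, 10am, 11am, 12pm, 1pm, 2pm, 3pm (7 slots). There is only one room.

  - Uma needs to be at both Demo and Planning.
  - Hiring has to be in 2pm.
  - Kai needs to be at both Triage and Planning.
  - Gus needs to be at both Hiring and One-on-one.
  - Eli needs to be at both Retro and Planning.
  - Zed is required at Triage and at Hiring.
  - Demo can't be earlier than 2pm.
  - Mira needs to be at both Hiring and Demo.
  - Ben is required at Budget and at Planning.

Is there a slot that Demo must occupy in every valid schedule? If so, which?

3pm

Demo's window is 2pm–3pm.
Hiring is fixed at 2pm, and Demo can't share a slot with Hiring.
So Demo must be 3pm.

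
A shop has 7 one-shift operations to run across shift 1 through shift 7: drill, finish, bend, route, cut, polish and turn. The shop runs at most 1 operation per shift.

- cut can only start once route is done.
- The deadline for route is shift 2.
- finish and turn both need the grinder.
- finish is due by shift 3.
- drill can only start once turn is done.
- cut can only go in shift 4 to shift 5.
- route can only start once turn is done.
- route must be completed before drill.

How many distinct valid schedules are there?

12

Splitting on drill: it can be shift 4 (2), shift 5 (2), shift 6 (4), shift 7 (4). Listing each branch's schedules as (finish, bend, route, cut, polish, turn) by shift number:
drill=shift 4: (3,6,2,5,7,1) (3,7,2,5,6,1) — 2.
drill=shift 5: (3,6,2,4,7,1) (3,7,2,4,6,1) — 2.
drill=shift 6: (3,4,2,5,7,1) (3,5,2,4,7,1) (3,7,2,4,5,1) (3,7,2,5,4,1) — 4.
drill=shift 7: (3,4,2,5,6,1) (3,5,2,4,6,1) (3,6,2,4,5,1) (3,6,2,5,4,1) — 4.
Summing: 2 + 2 + 4 + 4 = 12.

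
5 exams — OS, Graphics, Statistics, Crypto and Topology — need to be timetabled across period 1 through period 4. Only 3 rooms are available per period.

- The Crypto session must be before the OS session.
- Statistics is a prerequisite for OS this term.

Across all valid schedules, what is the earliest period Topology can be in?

Topology at period 1 is achievable: Topology -> period 1, Graphics -> period 2, Crypto -> period 1, Statistics -> period 1, OS -> period 2.

period 1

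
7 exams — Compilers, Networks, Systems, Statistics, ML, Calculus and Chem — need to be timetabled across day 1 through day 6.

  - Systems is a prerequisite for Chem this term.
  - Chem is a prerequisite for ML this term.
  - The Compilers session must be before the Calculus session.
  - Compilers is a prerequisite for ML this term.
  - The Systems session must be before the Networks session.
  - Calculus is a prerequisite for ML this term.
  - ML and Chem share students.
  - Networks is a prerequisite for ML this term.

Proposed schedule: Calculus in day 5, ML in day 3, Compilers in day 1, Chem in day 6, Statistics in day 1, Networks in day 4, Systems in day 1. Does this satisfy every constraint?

Invalid. Chem is a prerequisite for ML this term.

Networks is a prerequisite for ML this term — violated.
Systems is a prerequisite for Chem this term — holds.
ML and Chem share students — holds.
Compilers is a prerequisite for ML this term — holds.
Calculus is a prerequisite for ML this term — violated.
The Compilers session must be before the Calculus session — holds.
The Systems session must be before the Networks session — holds.
Chem is a prerequisite for ML this term — violated.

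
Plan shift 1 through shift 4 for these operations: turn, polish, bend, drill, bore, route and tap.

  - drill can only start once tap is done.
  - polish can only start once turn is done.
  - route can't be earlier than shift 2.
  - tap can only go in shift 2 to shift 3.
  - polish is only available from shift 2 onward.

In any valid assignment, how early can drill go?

shift 3

Precedence pushes drill to at least shift 3.
drill at shift 3 is achievable: tap -> shift 2; route -> shift 2; bore -> shift 1; turn -> shift 1; bend -> shift 1; drill -> shift 3; polish -> shift 2.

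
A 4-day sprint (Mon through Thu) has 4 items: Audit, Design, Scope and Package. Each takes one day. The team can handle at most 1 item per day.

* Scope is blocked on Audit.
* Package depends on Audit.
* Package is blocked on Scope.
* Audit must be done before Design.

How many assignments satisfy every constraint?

3

Enumerating: Package in Wed, Audit in Mon, Design in Thu, Scope in Tue | Design -> Wed, Scope -> Tue, Audit -> Mon, Package -> Thu | Design in Tue, Scope in Wed, Package in Thu, Audit in Mon.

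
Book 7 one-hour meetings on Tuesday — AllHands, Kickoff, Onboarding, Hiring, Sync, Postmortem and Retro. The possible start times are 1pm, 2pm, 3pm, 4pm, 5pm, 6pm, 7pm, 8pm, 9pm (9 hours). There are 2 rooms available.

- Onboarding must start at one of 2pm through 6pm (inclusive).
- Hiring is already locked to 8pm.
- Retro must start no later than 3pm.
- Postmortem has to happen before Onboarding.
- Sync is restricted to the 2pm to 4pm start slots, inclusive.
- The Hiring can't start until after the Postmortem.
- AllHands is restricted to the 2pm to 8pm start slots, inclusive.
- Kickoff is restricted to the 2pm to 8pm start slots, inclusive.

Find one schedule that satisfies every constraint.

Hiring in 8pm, AllHands in 3pm, Retro in 1pm, Onboarding in 2pm, Postmortem in 1pm, Sync in 2pm, Kickoff in 3pm

Checking: Postmortem(1pm) before Hiring(8pm); Postmortem(1pm) before Onboarding(2pm); AllHands=3pm in [2pm,8pm]; Kickoff=3pm in [2pm,8pm]; Sync=2pm in [2pm,4pm]; Retro=1pm in [1pm,3pm]; Hiring=8pm in [8pm,8pm]; Onboarding=2pm in [2pm,6pm]; max 2 per hour (cap 2).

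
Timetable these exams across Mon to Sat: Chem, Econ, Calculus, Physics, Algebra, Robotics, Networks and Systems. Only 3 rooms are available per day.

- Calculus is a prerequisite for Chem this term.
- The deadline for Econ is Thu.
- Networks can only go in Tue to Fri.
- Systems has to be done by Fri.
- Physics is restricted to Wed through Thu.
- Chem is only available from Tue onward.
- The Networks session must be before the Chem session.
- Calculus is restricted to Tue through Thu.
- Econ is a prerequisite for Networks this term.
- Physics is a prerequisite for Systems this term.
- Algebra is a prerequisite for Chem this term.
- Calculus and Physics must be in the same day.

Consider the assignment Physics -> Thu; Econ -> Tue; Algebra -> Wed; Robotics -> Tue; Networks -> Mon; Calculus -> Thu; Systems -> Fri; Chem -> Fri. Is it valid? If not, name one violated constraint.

Invalid. Networks can only go in Tue to Fri.

Algebra is a prerequisite for Chem this term — holds.
The Networks session must be before the Chem session — holds.
The deadline for Econ is Thu — holds.
Systems has to be done by Fri — holds.
Calculus is a prerequisite for Chem this term — holds.
Physics is restricted to Wed through Thu — holds.
Calculus and Physics must be in the same day — holds.
Chem is only available from Tue onward — holds.
Econ is a prerequisite for Networks this term — violated.
Calculus is restricted to Tue through Thu — holds.
Physics is a prerequisite for Systems this term — holds.
Networks can only go in Tue to Fri — violated.
Only 3 rooms are available per day — holds.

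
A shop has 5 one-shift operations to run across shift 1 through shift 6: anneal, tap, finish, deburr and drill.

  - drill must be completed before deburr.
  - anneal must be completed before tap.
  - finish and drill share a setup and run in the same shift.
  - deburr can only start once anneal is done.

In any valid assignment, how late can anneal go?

shift 5

Downstream work caps anneal at shift 5.
anneal at shift 5 is achievable: anneal=shift 5; tap=shift 6; deburr=shift 6; finish=shift 1; drill=shift 1.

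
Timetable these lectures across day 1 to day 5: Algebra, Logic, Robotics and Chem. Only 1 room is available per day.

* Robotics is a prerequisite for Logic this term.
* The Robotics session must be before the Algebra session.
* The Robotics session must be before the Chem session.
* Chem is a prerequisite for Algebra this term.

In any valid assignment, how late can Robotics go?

day 2

Downstream work caps Robotics at day 3.
Robotics at day 2 is achievable: Robotics in day 2, Logic in day 5, Algebra in day 4, Chem in day 3.
Nothing later works — the capacity limit rule out every day after day 2.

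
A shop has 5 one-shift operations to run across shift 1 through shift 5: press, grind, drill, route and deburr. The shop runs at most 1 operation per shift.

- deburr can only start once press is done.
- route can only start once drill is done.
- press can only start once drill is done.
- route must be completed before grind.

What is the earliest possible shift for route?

Precedence pushes route to at least shift 2; downstream work caps route at shift 4.
route at shift 2 is achievable: press in shift 3; deburr in shift 5; route in shift 2; grind in shift 4; drill in shift 1.

shift 2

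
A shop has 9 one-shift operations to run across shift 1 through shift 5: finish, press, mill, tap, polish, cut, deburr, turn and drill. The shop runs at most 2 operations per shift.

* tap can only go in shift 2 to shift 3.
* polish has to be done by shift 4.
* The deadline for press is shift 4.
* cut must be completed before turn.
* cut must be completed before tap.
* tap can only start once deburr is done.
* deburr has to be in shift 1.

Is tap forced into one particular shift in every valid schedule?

No

tap can be shift 2 (e.g. tap in shift 2, finish in shift 4, deburr in shift 1, drill in shift 5, turn in shift 3, polish in shift 3, mill in shift 4, cut in shift 1, press in shift 2) or shift 3 (e.g. turn=shift 3, finish=shift 4, cut=shift 2, tap=shift 3, mill=shift 4, polish=shift 2, drill=shift 5, deburr=shift 1, press=shift 1).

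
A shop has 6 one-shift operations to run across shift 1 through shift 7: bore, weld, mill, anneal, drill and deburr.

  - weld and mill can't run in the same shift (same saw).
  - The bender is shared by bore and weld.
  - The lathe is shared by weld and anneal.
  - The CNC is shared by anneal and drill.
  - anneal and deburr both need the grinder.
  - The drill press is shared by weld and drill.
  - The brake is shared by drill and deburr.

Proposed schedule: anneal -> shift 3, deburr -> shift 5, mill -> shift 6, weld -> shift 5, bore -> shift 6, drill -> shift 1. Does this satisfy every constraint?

The lathe is shared by weld and anneal — holds.
The drill press is shared by weld and drill — holds.
weld and mill can't run in the same shift (same saw) — holds.
The brake is shared by drill and deburr — holds.
anneal and deburr both need the grinder — holds.
The bender is shared by bore and weld — holds.
The CNC is shared by anneal and drill — holds.

Valid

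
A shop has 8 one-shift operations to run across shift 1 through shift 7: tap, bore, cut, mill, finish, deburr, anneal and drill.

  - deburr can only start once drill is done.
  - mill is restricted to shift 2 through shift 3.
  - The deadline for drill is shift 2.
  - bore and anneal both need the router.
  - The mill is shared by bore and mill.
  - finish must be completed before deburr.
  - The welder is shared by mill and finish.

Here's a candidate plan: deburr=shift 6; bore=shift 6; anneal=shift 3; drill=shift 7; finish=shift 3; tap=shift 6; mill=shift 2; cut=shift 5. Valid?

No — it violates: The deadline for drill is shift 2

The mill is shared by bore and mill — holds.
mill is restricted to shift 2 through shift 3 — holds.
The deadline for drill is shift 2 — violated.
finish must be completed before deburr — holds.
bore and anneal both need the router — holds.
deburr can only start once drill is done — violated.
The welder is shared by mill and finish — holds.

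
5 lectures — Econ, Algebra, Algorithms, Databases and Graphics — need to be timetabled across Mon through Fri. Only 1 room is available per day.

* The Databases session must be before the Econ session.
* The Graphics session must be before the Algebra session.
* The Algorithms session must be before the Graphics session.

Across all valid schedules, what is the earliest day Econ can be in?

Tue

Precedence pushes Econ to at least Tue.
Econ at Tue is achievable: Databases=Mon, Econ=Tue, Algebra=Fri, Graphics=Thu, Algorithms=Wed.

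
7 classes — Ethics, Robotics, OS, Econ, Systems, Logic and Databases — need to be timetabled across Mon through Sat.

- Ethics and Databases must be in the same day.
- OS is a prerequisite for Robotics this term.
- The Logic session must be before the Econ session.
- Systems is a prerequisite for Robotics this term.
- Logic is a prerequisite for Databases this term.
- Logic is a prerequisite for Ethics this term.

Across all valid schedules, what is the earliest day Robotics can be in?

Tue

Precedence pushes Robotics to at least Tue.
Robotics at Tue is achievable: Databases=Tue; Ethics=Tue; Systems=Mon; Logic=Mon; Econ=Tue; Robotics=Tue; OS=Mon.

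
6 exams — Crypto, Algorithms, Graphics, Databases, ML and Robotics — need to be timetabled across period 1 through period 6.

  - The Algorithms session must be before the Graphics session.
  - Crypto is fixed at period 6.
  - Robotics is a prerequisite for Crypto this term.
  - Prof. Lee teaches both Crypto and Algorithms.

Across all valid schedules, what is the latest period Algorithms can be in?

period 5

Downstream work caps Algorithms at period 5.
Algorithms at period 5 is achievable: Robotics=period 1, Databases=period 1, Graphics=period 6, Crypto=period 6, ML=period 1, Algorithms=period 5.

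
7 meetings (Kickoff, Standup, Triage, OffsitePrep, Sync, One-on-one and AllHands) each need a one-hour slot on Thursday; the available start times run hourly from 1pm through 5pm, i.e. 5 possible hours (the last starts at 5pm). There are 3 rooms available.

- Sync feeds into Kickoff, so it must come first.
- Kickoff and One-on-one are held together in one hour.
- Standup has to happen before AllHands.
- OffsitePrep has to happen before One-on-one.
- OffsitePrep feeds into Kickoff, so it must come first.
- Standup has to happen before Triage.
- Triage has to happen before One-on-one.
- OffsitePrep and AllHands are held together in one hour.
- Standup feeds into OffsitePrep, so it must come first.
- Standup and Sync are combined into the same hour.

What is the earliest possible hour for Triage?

Precedence pushes Triage to at least 2pm; downstream work caps Triage at 4pm.
Triage at 2pm is achievable: AllHands -> 2pm; OffsitePrep -> 2pm; Kickoff -> 3pm; One-on-one -> 3pm; Standup -> 1pm; Triage -> 2pm; Sync -> 1pm.

2pm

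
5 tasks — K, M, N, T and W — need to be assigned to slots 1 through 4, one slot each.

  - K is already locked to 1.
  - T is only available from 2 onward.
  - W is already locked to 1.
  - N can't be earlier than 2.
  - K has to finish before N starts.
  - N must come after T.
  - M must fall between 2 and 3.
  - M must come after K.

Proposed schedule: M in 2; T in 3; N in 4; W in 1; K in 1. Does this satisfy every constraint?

M must fall between 2 and 3 — holds.
W is already locked to 1 — holds.
N can't be earlier than 2 — holds.
K has to finish before N starts — holds.
N must come after T — holds.
T is only available from 2 onward — holds.
K is already locked to 1 — holds.
M must come after K — holds.

Valid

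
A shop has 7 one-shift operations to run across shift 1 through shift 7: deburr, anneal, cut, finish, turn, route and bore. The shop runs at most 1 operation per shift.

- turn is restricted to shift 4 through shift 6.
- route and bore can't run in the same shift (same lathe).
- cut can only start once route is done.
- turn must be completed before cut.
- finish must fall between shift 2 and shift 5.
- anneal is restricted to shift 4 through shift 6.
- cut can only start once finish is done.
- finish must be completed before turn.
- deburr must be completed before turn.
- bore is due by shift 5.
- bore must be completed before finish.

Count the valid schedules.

Splitting on deburr: it can be shift 1 (12), shift 2 (12), shift 3 (12), shift 4 (6), shift 5 (3). Listing each branch's schedules as (anneal, cut, finish, turn, route, bore) by shift number:
deburr=shift 1: (4,7,3,5,6,2) (4,7,3,6,5,2) (4,7,5,6,2,3) (4,7,5,6,3,2) (5,7,3,4,6,2) (5,7,3,6,4,2) (5,7,4,6,2,3) (5,7,4,6,3,2) (6,7,3,4,5,2) (6,7,3,5,4,2) (6,7,4,5,2,3) (6,7,4,5,3,2) — 12.
deburr=shift 2: (4,7,3,5,6,1) (4,7,3,6,5,1) (4,7,5,6,1,3) (4,7,5,6,3,1) (5,7,3,4,6,1) (5,7,3,6,4,1) (5,7,4,6,1,3) (5,7,4,6,3,1) (6,7,3,4,5,1) (6,7,3,5,4,1) (6,7,4,5,1,3) (6,7,4,5,3,1) — 12.
deburr=shift 3: (4,7,2,5,6,1) (4,7,2,6,5,1) (4,7,5,6,1,2) (4,7,5,6,2,1) (5,7,2,4,6,1) (5,7,2,6,4,1) (5,7,4,6,1,2) (5,7,4,6,2,1) (6,7,2,4,5,1) (6,7,2,5,4,1) (6,7,4,5,1,2) (6,7,4,5,2,1) — 12.
deburr=shift 4: (5,7,2,6,3,1) (5,7,3,6,1,2) (5,7,3,6,2,1) (6,7,2,5,3,1) (6,7,3,5,1,2) (6,7,3,5,2,1) — 6.
deburr=shift 5: (4,7,2,6,3,1) (4,7,3,6,1,2) (4,7,3,6,2,1) — 3.
Summing: 12 + 12 + 12 + 6 + 3 = 45.

45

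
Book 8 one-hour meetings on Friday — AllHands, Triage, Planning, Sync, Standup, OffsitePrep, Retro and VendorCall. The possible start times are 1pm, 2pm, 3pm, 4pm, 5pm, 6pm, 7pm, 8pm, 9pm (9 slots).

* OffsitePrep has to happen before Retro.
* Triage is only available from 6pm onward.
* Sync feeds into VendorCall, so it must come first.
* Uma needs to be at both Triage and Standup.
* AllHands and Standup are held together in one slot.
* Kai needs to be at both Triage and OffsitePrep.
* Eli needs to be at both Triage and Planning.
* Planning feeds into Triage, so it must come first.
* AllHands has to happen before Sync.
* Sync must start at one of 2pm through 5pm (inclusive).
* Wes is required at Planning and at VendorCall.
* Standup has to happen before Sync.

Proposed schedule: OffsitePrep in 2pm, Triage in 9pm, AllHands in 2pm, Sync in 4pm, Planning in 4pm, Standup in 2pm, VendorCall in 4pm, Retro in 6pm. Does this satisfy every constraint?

Invalid. Wes is required at Planning and at VendorCall.

AllHands has to happen before Sync — holds.
Standup has to happen before Sync — holds.
AllHands and Standup are held together in one slot — holds.
Triage is only available from 6pm onward — holds.
Uma needs to be at both Triage and Standup — holds.
Planning feeds into Triage, so it must come first — holds.
Eli needs to be at both Triage and Planning — holds.
Kai needs to be at both Triage and OffsitePrep — holds.
Wes is required at Planning and at VendorCall — violated.
Sync feeds into VendorCall, so it must come first — violated.
OffsitePrep has to happen before Retro — holds.
Sync must start at one of 2pm through 5pm (inclusive) — holds.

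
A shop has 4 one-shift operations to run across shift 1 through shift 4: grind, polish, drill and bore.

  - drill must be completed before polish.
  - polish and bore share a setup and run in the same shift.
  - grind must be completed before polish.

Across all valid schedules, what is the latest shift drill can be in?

Downstream work caps drill at shift 3.
drill at shift 3 is achievable: polish in shift 4, grind in shift 1, drill in shift 3, bore in shift 4.

shift 3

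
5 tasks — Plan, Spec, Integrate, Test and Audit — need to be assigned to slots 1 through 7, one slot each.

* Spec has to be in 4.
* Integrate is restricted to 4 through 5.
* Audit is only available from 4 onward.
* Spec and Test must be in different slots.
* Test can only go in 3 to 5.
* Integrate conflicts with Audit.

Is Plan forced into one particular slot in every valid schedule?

Plan can be 1 (e.g. Audit=5; Test=3; Integrate=4; Spec=4; Plan=1) or 2 (e.g. Test -> 3; Audit -> 5; Spec -> 4; Plan -> 2; Integrate -> 4).

No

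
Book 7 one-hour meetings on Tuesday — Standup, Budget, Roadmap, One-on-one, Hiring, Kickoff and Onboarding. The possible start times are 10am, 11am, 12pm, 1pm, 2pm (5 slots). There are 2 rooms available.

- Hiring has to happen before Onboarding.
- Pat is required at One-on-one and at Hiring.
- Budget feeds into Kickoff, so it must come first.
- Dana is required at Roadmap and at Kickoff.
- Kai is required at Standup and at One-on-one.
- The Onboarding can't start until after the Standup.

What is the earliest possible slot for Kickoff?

11am

Precedence pushes Kickoff to at least 11am.
Kickoff at 11am is achievable: One-on-one -> 1pm, Standup -> 10am, Roadmap -> 12pm, Kickoff -> 11am, Hiring -> 11am, Budget -> 10am, Onboarding -> 12pm.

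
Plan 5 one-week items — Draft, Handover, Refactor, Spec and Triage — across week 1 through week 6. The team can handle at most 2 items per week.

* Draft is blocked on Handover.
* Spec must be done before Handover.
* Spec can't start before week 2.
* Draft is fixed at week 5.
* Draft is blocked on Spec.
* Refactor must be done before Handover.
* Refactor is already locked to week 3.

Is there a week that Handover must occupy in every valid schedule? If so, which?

Refactor is fixed at week 3 and must come before Handover, so Handover is at least week 4.
Draft is fixed at week 5 and must come after Handover, so Handover is at most week 4.
So Handover must be week 4.

week 4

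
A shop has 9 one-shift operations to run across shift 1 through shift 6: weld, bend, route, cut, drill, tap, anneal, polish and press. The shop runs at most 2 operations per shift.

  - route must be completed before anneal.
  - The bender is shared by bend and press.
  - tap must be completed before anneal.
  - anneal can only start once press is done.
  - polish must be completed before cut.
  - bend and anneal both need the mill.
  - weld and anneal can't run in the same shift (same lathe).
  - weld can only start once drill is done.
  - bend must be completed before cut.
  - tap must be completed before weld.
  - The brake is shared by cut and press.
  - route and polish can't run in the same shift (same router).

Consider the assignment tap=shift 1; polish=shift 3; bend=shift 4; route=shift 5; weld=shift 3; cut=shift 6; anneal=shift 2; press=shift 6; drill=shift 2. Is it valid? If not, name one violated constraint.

No — it violates: anneal can only start once press is done

route must be completed before anneal — violated.
route and polish can't run in the same shift (same router) — holds.
weld can only start once drill is done — holds.
The bender is shared by bend and press — holds.
anneal can only start once press is done — violated.
tap must be completed before anneal — holds.
The brake is shared by cut and press — violated.
polish must be completed before cut — holds.
tap must be completed before weld — holds.
bend must be completed before cut — holds.
bend and anneal both need the mill — holds.
The shop runs at most 2 operations per shift — holds.
weld and anneal can't run in the same shift (same lathe) — holds.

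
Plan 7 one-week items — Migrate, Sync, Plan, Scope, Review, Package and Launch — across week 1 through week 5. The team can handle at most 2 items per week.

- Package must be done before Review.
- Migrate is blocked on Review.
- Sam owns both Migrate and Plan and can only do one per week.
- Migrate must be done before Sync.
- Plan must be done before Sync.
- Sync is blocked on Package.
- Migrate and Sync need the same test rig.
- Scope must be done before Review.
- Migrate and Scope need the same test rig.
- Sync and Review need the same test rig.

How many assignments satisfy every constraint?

55

Splitting on Migrate: it can be week 3 (10), week 4 (45). Listing each branch's schedules as (Sync, Plan, Scope, Review, Package, Launch) by week number:
Migrate=week 3: (4,2,1,2,1,3) (4,2,1,2,1,4) (4,2,1,2,1,5) (5,2,1,2,1,3) (5,2,1,2,1,4) (5,2,1,2,1,5) (5,4,1,2,1,2) (5,4,1,2,1,3) (5,4,1,2,1,4) (5,4,1,2,1,5) — 10.
Migrate=week 4: (5,1,1,3,2,2) (5,1,1,3,2,3) (5,1,1,3,2,4) (5,1,1,3,2,5) (5,1,2,3,1,2) (5,1,2,3,1,3) (5,1,2,3,1,4) (5,1,2,3,1,5) (5,1,2,3,2,1) (5,1,2,3,2,3) (5,1,2,3,2,4) (5,1,2,3,2,5) (5,2,1,2,1,3) (5,2,1,2,1,4) (5,2,1,2,1,5) (5,2,1,3,1,2) (5,2,1,3,1,3) (5,2,1,3,1,4) (5,2,1,3,1,5) (5,2,1,3,2,1) (5,2,1,3,2,3) (5,2,1,3,2,4) (5,2,1,3,2,5) (5,2,2,3,1,1) (5,2,2,3,1,3) (5,2,2,3,1,4) (5,2,2,3,1,5) (5,3,1,2,1,2) (5,3,1,2,1,3) (5,3,1,2,1,4) (5,3,1,2,1,5) (5,3,1,3,1,2) (5,3,1,3,1,4) (5,3,1,3,1,5) (5,3,1,3,2,1) (5,3,1,3,2,2) (5,3,1,3,2,4) (5,3,1,3,2,5) (5,3,2,3,1,1) (5,3,2,3,1,2) (5,3,2,3,1,4) (5,3,2,3,1,5) (5,3,2,3,2,1) (5,3,2,3,2,4) (5,3,2,3,2,5) — 45.
Summing: 10 + 45 = 55.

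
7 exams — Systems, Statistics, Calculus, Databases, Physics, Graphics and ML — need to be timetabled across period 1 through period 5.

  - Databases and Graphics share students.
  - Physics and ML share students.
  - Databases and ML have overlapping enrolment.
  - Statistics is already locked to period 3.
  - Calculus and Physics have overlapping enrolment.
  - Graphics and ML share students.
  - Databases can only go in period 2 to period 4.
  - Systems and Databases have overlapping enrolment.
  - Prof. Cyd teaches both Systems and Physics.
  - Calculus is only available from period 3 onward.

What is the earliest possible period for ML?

ML at period 1 is achievable: Systems -> period 1, ML -> period 1, Calculus -> period 3, Graphics -> period 3, Statistics -> period 3, Databases -> period 2, Physics -> period 2.

period 1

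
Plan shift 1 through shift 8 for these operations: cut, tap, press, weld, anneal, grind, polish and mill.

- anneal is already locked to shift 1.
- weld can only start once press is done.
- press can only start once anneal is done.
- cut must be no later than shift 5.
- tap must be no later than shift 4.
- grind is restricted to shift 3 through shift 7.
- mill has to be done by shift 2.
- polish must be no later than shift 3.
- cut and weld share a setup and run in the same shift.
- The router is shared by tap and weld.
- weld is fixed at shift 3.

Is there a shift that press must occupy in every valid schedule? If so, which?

shift 2

anneal is fixed at shift 1 and must come before press, so press is at least shift 2.
weld is fixed at shift 3 and must come after press, so press is at most shift 2.
So press must be shift 2.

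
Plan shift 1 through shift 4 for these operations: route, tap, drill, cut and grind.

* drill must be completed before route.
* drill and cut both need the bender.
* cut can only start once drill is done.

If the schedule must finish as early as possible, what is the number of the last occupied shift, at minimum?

The precedence chain requires at least 2 distinct shifts.
2 works (last occupied shift: shift 2): for example grind in shift 1; tap in shift 1; drill in shift 1; route in shift 2; cut in shift 2.

shift 2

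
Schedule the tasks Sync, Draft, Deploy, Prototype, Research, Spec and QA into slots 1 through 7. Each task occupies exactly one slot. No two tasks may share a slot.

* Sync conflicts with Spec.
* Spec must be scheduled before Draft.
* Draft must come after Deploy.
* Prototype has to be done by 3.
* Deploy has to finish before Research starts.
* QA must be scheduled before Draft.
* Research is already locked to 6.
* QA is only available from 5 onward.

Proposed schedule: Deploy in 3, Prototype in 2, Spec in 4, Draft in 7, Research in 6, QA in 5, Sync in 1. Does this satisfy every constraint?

Yes

Sync conflicts with Spec — holds.
No two tasks may share a slot — holds.
Spec must be scheduled before Draft — holds.
Deploy has to finish before Research starts — holds.
Draft must come after Deploy — holds.
QA must be scheduled before Draft — holds.
Research is already locked to 6 — holds.
QA is only available from 5 onward — holds.
Prototype has to be done by 3 — holds.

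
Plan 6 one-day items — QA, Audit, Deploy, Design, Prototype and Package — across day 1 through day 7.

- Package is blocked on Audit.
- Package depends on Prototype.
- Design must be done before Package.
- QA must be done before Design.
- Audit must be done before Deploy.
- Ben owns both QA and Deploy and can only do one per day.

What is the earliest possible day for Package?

day 3

Precedence pushes Package to at least day 3.
Package at day 3 is achievable: Package -> day 3, Prototype -> day 1, Design -> day 2, QA -> day 1, Deploy -> day 2, Audit -> day 1.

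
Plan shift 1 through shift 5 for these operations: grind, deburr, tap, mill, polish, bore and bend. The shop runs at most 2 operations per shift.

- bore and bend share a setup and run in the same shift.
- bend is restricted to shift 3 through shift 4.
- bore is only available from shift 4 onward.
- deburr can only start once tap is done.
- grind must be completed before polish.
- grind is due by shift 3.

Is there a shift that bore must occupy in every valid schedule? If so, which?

Bore is available from shift 4; bore must be in the same shift as bend, which can't be after shift 4, so bore is at most shift 4.
So bore is pinned to shift 4.

shift 4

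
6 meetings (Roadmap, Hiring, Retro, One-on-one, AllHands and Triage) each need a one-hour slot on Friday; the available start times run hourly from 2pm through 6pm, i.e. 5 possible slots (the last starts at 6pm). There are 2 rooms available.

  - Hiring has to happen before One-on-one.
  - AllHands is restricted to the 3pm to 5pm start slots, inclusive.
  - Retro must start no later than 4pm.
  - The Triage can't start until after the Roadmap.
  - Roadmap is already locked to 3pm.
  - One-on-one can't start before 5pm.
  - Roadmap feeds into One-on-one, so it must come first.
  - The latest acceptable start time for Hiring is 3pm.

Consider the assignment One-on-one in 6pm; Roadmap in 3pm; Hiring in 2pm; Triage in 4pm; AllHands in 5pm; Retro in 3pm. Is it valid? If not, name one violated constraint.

Roadmap feeds into One-on-one, so it must come first — holds.
The latest acceptable start time for Hiring is 3pm — holds.
The Triage can't start until after the Roadmap — holds.
AllHands is restricted to the 3pm to 5pm start slots, inclusive — holds.
One-on-one can't start before 5pm — holds.
Hiring has to happen before One-on-one — holds.
Retro must start no later than 4pm — holds.
Roadmap is already locked to 3pm — holds.
There are 2 rooms available — holds.

Yes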